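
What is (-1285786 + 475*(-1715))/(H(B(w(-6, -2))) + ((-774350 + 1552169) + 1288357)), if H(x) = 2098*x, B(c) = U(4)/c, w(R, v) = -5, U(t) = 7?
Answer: -10502055/10316194 ≈ -1.0180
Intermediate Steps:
B(c) = 7/c
(-1285786 + 475*(-1715))/(H(B(w(-6, -2))) + ((-774350 + 1552169) + 1288357)) = (-1285786 + 475*(-1715))/(2098*(7/(-5)) + ((-774350 + 1552169) + 1288357)) = (-1285786 - 814625)/(2098*(7*(-⅕)) + (777819 + 1288357)) = -2100411/(2098*(-7/5) + 2066176) = -2100411/(-14686/5 + 2066176) = -2100411/10316194/5 = -2100411*5/10316194 = -10502055/10316194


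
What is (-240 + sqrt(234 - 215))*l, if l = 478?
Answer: -114720 + 478*sqrt(19) ≈ -1.1264e+5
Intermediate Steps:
(-240 + sqrt(234 - 215))*l = (-240 + sqrt(234 - 215))*478 = (-240 + sqrt(19))*478 = -114720 + 478*sqrt(19)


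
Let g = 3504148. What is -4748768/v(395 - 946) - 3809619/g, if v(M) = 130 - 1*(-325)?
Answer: -16642119266309/1594387340 ≈ -10438.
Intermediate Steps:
v(M) = 455 (v(M) = 130 + 325 = 455)
-4748768/v(395 - 946) - 3809619/g = -4748768/455 - 3809619/3504148 = -16642119266309/1594387340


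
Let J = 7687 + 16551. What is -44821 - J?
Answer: -69059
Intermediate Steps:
J = 24238
-44821 - J = -44821 - 1*24238 = -44821 - 24238 = -69059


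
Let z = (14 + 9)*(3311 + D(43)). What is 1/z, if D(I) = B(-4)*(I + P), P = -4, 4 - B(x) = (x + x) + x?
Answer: 1/90505 ≈ 1.1049e-5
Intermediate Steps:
B(x) = 4 - 3*x (B(x) = 4 - ((x + x) + x) = 4 - (2*x + x) = 4 - 3*x)
D(I) = -64 + 16*I (D(I) = (4 - 3*(-4))*(I - 4) = (4 + 12)*(-4 + I) = 16*(-4 + I) = -64 + 16*I)
z = 90505 (z = (14 + 9)*(3311 + (-64 + 16*43)) = 23*(3311 + (-64 + 688)) = 23*(3311 + 624) = 23*3935 = 90505)
1/z = 1/90505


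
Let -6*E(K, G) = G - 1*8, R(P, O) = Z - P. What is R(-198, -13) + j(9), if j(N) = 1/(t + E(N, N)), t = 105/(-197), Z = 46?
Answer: 200606/827 ≈ 242.57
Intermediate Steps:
R(P, O) = 46 - P
E(K, G) = 4/3 - G/6 (E(K, G) = -(G - 1*8)/6 = -(G - 8)/6 = -(-8 + G)/6 = 4/3 - G/6)
t = -105/197 (t = 105*(-1/197) = -105/197 ≈ -0.53300)
j(N) = 1/(473/591 - N/6) (j(N) = 1/(-105/197 + (4/3 - N/6)) = 1/(473/591 - N/6))
R(-198, -13) + j(9) = (46 - 1*(-198)) - 1182/(-946 + 197*9) = (46 + 198) - 1182/(-946 + 1773) = 244 - 1182/827 = 200606/827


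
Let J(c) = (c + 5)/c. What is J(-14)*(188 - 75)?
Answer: 1017/14 ≈ 72.643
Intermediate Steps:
J(c) = (5 + c)/c
J(-14)*(188 - 75) = ((5 - 14)/(-14))*(188 - 75) = -1/14*(-9)*113 = (9/14)*113 = 1017/14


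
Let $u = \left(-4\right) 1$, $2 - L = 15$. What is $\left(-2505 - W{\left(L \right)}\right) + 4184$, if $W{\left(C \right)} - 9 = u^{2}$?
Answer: $1654$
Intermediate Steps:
$L = -13$ ($L = 2 - 15 = -13$)
$u = -4$
$W{\left(C \right)} = 25$ ($W{\left(C \right)} = 9 + \left(-4\right)^{2} = 9 + 16 = 25$)
$\left(-2505 - W{\left(L \right)}\right) + 4184 = \left(-2505 - 25\right) + 4184 = -2530 + 4184 = 1654$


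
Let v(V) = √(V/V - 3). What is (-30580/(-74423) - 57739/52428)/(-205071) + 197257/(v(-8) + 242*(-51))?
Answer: (-157836355670804205774*I + 2693861357*√2)/(800156085302124*(√2 + 12342*I)) ≈ -15.983 - 0.0018314*I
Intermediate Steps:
v(V) = I*√2 (v(V) = √(1 - 3) = √(-2) = I*√2)
(-30580/(-74423) - 57739/52428)/(-205071) + 197257/(v(-8) + 242*(-51)) = (-30580/(-74423) - 57739/52428)/(-205071) + 197257/(I*√2 + 242*(-51)) = (-30580*(-1/74423) - 57739*1/52428)*(-1/205071) + 197257/(I*√2 - 12342) = (30580/74423 - 57739/52428)*(-1/205071) + 197257/(-12342 + I*√2) = -2693861357/3901849044*(-1/205071) + 197257/(-12342 + I*√2) = 2693861357/800156085302124 + 197257/(-12342 + I*√2)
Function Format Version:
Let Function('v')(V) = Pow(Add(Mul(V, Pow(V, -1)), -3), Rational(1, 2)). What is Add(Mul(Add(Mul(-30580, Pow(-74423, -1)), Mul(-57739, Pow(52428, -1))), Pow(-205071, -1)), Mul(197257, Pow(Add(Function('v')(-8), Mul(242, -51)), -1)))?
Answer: Mul(Rational(1, 800156085302124), Pow(Add(Pow(2, Rational(1, 2)), Mul(12342, I)), -1), Add(Mul(-157836355670804205774, I), Mul(2693861357, Pow(2, Rational(1, 2))))) ≈ Add(-15.983, Mul(-0.0018314, I))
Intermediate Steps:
Function('v')(V) = Mul(I, Pow(2, Rational(1, 2))) (Function('v')(V) = Pow(Add(1, -3), Rational(1, 2)) = Pow(-2, Rational(1, 2)) = Mul(I, Pow(2, Rational(1, 2))))
Add(Mul(Add(Mul(-30580, Pow(-74423, -1)), Mul(-57739, Pow(52428, -1))), Pow(-205071, -1)), Mul(197257, Pow(Add(Function('v')(-8), Mul(242, -51)), -1))) = Add(Mul(Add(Mul(-30580, Pow(-74423, -1)), Mul(-57739, Pow(52428, -1))), Pow(-205071, -1)), Mul(197257, Pow(Add(Mul(I, Pow(2, Rational(1, 2))), Mul(242, -51)), -1))) = Add(Mul(Add(Mul(-30580, Rational(-1, 74423)), Mul(-57739, Rational(1, 52428))), Rational(-1, 205071)), Mul(197257, Pow(Add(Mul(I, Pow(2, Rational(1, 2))), -12342), -1))) = Add(Mul(Add(Rational(30580, 74423), Rational(-57739, 52428)), Rational(-1, 205071)), Mul(197257, Pow(Add(-12342, Mul(I, Pow(2, Rational(1, 2)))), -1))) = Add(Mul(Rational(-2693861357, 3901849044), Rational(-1, 205071)), Mul(197257, Pow(Add(-12342, Mul(I, Pow(2, Rational(1, 2)))), -1))) = Add(Rational(2693861357, 800156085302124), Mul(197257, Pow(Add(-12342, Mul(I, Pow(2, Rational(1, 2)))), -1)))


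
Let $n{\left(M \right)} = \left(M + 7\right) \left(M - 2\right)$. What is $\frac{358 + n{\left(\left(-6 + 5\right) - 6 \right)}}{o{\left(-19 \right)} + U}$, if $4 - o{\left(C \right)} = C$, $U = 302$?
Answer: $\frac{358}{325} \approx 1.1015$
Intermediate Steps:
$n{\left(M \right)} = \left(-2 + M\right) \left(7 + M\right)$ ($n{\left(M \right)} = \left(7 + M\right) \left(-2 + M\right) = \left(-2 + M\right) \left(7 + M\right)$)
$o{\left(C \right)} = 4 - C$
$\frac{358 + n{\left(\left(-6 + 5\right) - 6 \right)}}{o{\left(-19 \right)} + U} = \frac{358 + \left(-14 + \left(\left(-6 + 5\right) - 6\right)^{2} + 5 \left(\left(-6 + 5\right) - 6\right)\right)}{\left(4 - -19\right) + 302} = \frac{358 + \left(-14 + \left(-1 - 6\right)^{2} + 5 \left(-1 - 6\right)\right)}{\left(4 + 19\right) + 302} = \frac{358 + \left(-14 + \left(-7\right)^{2} + 5 \left(-7\right)\right)}{23 + 302} = \frac{358 - 0}{325} = \left(358 + 0\right) \frac{1}{325} = 358 \cdot \frac{1}{325} = \frac{358}{325}$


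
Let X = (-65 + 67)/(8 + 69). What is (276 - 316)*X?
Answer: -80/77 ≈ -1.0390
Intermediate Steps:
X = 2/77 ≈ 0.025974
(276 - 316)*X = (276 - 316)*(2/77) = -40*2/77 = -80/77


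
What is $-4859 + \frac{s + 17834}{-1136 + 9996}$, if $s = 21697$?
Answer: $- \frac{43011209}{8860} \approx -4854.5$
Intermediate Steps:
$-4859 + \frac{s + 17834}{-1136 + 9996} = -4859 + \frac{21697 + 17834}{-1136 + 9996} = -4859 + \frac{39531}{8860} = - \frac{43011209}{8860}$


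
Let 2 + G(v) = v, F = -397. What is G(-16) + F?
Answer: -415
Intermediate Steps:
G(v) = -2 + v
G(-16) + F = (-2 - 16) - 397 = -18 - 397 = -415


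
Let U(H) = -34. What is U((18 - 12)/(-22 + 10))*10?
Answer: -340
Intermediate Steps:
U((18 - 12)/(-22 + 10))*10 = -34*10 = -340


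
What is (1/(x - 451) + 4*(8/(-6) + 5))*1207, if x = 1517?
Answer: 56616749/3198 ≈ 17704.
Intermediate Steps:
(1/(x - 451) + 4*(8/(-6) + 5))*1207 = (1/(1517 - 451) + 4*(8/(-6) + 5))*1207 = (1/1066 + 4*(8*(-1/6) + 5))*1207 = (1/1066 + 4*(-4/3 + 5))*1207 = (1/1066 + 4*(11/3))*1207 = (1/1066 + 44/3)*1207 = (46907/3198)*1207 = 56616749/3198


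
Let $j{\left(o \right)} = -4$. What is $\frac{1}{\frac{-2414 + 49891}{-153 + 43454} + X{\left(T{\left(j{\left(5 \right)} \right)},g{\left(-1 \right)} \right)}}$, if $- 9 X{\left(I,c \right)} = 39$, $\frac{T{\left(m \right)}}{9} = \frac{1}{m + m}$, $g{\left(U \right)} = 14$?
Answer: $- \frac{129903}{420482} \approx -0.30894$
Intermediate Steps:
$T{\left(m \right)} = \frac{9}{2 m}$ ($T{\left(m \right)} = \frac{9}{m + m} = \frac{9}{2 m}$)
$X{\left(I,c \right)} = - \frac{13}{3}$ ($X{\left(I,c \right)} = \left(- \frac{1}{9}\right) 39 = - \frac{13}{3}$)
$\frac{1}{\frac{-2414 + 49891}{-153 + 43454} + X{\left(T{\left(j{\left(5 \right)} \right)},g{\left(-1 \right)} \right)}} = \frac{1}{\frac{-2414 + 49891}{-153 + 43454} - \frac{13}{3}} = \frac{1}{\frac{47477}{43301} - \frac{13}{3}} = \frac{1}{- \frac{420482}{129903}} = - \frac{129903}{420482}$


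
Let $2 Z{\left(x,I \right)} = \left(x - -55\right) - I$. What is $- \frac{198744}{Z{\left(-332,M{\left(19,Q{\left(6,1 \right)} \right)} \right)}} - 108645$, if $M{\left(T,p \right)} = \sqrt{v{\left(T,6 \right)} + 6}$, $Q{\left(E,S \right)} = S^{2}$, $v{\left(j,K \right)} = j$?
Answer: $- \frac{5040067}{47} \approx -1.0724 \cdot 10^{5}$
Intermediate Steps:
$M{\left(T,p \right)} = \sqrt{6 + T}$ ($M{\left(T,p \right)} = \sqrt{T + 6} = \sqrt{6 + T}$)
$Z{\left(x,I \right)} = \frac{55}{2} + \frac{x}{2} - \frac{I}{2}$ ($Z{\left(x,I \right)} = \frac{\left(x - -55\right) - I}{2} = \frac{\left(x + 55\right) - I}{2} = \frac{\left(55 + x\right) - I}{2} = \frac{55 + x - I}{2} = \frac{55}{2} + \frac{x}{2} - \frac{I}{2}$)
$- \frac{198744}{Z{\left(-332,M{\left(19,Q{\left(6,1 \right)} \right)} \right)}} - 108645 = - \frac{198744}{\frac{55}{2} + \frac{1}{2} \left(-332\right) - \frac{\sqrt{6 + 19}}{2}} - 108645 = - \frac{198744}{\frac{55}{2} - 166 - \frac{\sqrt{25}}{2}} - 108645 = - \frac{198744}{\frac{55}{2} - 166 - \frac{5}{2}} - 108645 = - \frac{198744}{-141} - 108645 = \left(-198744\right) \left(- \frac{1}{141}\right) - 108645 = \frac{66248}{47} - 108645 = - \frac{5040067}{47}$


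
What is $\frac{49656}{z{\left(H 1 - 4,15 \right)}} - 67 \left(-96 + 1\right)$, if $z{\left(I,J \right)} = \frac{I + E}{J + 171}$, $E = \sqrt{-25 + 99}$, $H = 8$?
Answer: $- \frac{18287447}{29} + \frac{4618008 \sqrt{74}}{29} \approx 7.3925 \cdot 10^{5}$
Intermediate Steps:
$E = \sqrt{74} \approx 8.6023$
$z{\left(I,J \right)} = \frac{I + \sqrt{74}}{171 + J}$ ($z{\left(I,J \right)} = \frac{I + \sqrt{74}}{J + 171} = \frac{I + \sqrt{74}}{171 + J}$)
$\frac{49656}{z{\left(H 1 - 4,15 \right)}} - 67 \left(-96 + 1\right) = \frac{49656}{\frac{1}{171 + 15} \left(\left(8 \cdot 1 - 4\right) + \sqrt{74}\right)} - 67 \left(-96 + 1\right) = \frac{49656}{\frac{1}{186} \left(\left(8 - 4\right) + \sqrt{74}\right)} - -6365 = \frac{49656}{\frac{1}{186} \left(4 + \sqrt{74}\right)} + 6365 = \frac{49656}{\frac{2}{93} + \frac{\sqrt{74}}{186}} + 6365 = 6365 + \frac{49656}{\frac{2}{93} + \frac{\sqrt{74}}{186}}$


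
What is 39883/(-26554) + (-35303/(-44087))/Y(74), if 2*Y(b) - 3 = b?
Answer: -12137809863/8194803386 ≈ -1.4812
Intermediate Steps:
Y(b) = 3/2 + b/2
39883/(-26554) + (-35303/(-44087))/Y(74) = 39883/(-26554) + (-35303/(-44087))/(3/2 + (½)*74) = 39883*(-1/26554) + (-35303*(-1/44087))/(3/2 + 37) = -39883/26554 + 35303/(44087*(77/2)) = -39883/26554 + (35303/44087)*(2/77) = -39883/26554 + 70606/3394699 = -12137809863/8194803386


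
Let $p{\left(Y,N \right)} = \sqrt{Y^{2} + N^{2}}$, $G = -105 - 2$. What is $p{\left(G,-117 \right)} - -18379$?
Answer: $18379 + \sqrt{25138} \approx 18538.0$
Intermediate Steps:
$G = -107$
$p{\left(Y,N \right)} = \sqrt{N^{2} + Y^{2}}$
$p{\left(G,-117 \right)} - -18379 = \sqrt{\left(-117\right)^{2} + \left(-107\right)^{2}} - -18379 = \sqrt{13689 + 11449} + 18379 = \sqrt{25138} + 18379 = 18379 + \sqrt{25138}$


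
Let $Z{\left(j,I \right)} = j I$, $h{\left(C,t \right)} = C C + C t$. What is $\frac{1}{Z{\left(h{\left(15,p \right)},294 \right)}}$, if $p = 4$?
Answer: $\frac{1}{83790} \approx 1.1935 \cdot 10^{-5}$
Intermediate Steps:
$h{\left(C,t \right)} = C^{2} + C t$
$Z{\left(j,I \right)} = I j$
$\frac{1}{Z{\left(h{\left(15,p \right)},294 \right)}} = \frac{1}{294 \cdot 15 \left(15 + 4\right)} = \frac{1}{294 \cdot 15 \cdot 19} = \frac{1}{294 \cdot 285} = \frac{1}{83790}$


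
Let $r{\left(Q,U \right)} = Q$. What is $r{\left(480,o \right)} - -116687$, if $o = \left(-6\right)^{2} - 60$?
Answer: $117167$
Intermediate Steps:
$o = -24$ ($o = 36 - 60 = -24$)
$r{\left(480,o \right)} - -116687 = 480 - -116687 = 480 + 116687 = 117167$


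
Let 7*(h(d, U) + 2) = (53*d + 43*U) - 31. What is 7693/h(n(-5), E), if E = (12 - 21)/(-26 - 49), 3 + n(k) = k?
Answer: -1346275/11596 ≈ -116.10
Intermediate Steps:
n(k) = -3 + k
E = 3/25 (E = -9/(-75) = -9*(-1/75) = 3/25 ≈ 0.12000)
h(d, U) = -45/7 + 43*U/7 + 53*d/7 (h(d, U) = -2 + ((53*d + 43*U) - 31)/7 = -2 + ((43*U + 53*d) - 31)/7 = -2 + (-31 + 43*U + 53*d)/7 = -2 + (-31/7 + 43*U/7 + 53*d/7) = -45/7 + 43*U/7 + 53*d/7)
7693/h(n(-5), E) = 7693/(-45/7 + (43/7)*(3/25) + 53*(-3 - 5)/7) = 7693/(-45/7 + 129/175 + (53/7)*(-8)) = 7693/(-45/7 + 129/175 - 424/7) = 7693/(-11596/175) = 7693*(-175/11596) = -1346275/11596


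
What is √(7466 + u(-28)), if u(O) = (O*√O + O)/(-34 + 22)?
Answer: √(67215 + 42*I*√7)/3 ≈ 86.42 + 0.071435*I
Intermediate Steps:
u(O) = -O/12 - O^(3/2)/12 (u(O) = (O^(3/2) + O)/(-12) = (O + O^(3/2))*(-1/12) = -O/12 - O^(3/2)/12)
√(7466 + u(-28)) = √(7466 + (-1/12*(-28) - (-14)*I*√7/3)) = √(7466 + (7/3 - (-14)*I*√7/3)) = √(7466 + (7/3 + 14*I*√7/3)) = √(22405/3 + 14*I*√7/3)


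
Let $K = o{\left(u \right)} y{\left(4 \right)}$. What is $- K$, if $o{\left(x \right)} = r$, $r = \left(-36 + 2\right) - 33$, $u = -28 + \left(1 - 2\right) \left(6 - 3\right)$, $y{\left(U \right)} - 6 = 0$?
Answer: $402$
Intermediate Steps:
$y{\left(U \right)} = 6$ ($y{\left(U \right)} = 6 + 0 = 6$)
$u = -31$ ($u = -28 - 3 = -31$)
$r = -67$ ($r = -34 - 33 = -67$)
$o{\left(x \right)} = -67$
$K = -402$ ($K = \left(-67\right) 6 = -402$)
$- K = \left(-1\right) \left(-402\right) = 402$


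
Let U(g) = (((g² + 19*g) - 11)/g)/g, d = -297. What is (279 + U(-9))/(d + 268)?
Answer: -22498/2349 ≈ -9.5777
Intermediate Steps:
U(g) = (-11 + g² + 19*g)/g² (U(g) = ((-11 + g² + 19*g)/g)/g = (-11 + g² + 19*g)/g²)
(279 + U(-9))/(d + 268) = (279 + (1 - 11/(-9)² + 19/(-9)))/(-297 + 268) = (279 + (1 - 11*1/81 + 19*(-⅑)))/(-29) = (279 + (1 - 11/81 - 19/9))*(-1/29) = (279 - 101/81)*(-1/29) = (22498/81)*(-1/29) = -22498/2349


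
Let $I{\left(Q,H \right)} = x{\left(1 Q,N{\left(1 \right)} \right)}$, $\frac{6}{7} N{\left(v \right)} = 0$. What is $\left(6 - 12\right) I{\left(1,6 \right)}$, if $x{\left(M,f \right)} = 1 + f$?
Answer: $-6$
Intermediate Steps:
$N{\left(v \right)} = 0$ ($N{\left(v \right)} = \frac{7}{6} \cdot 0 = 0$)
$I{\left(Q,H \right)} = 1$ ($I{\left(Q,H \right)} = 1 + 0 = 1$)
$\left(6 - 12\right) I{\left(1,6 \right)} = \left(6 - 12\right) 1 = \left(-6\right) 1 = -6$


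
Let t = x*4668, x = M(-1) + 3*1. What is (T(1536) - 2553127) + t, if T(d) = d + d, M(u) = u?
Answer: -2540719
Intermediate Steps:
T(d) = 2*d
x = 2 (x = -1 + 3*1 = -1 + 3 = 2)
t = 9336 (t = 2*4668 = 9336)
(T(1536) - 2553127) + t = (2*1536 - 2553127) + 9336 = (3072 - 2553127) + 9336 = -2550055 + 9336 = -2540719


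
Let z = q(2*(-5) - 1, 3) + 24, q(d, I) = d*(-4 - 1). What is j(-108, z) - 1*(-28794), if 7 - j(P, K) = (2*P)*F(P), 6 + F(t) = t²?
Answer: 2546929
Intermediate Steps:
q(d, I) = -5*d (q(d, I) = d*(-5) = -5*d)
F(t) = -6 + t²
z = 79 (z = -5*(2*(-5) - 1) + 24 = -5*(-10 - 1) + 24 = -5*(-11) + 24 = 55 + 24 = 79)
j(P, K) = 7 - 2*P*(-6 + P²)
j(-108, z) - 1*(-28794) = (7 - 2*(-108)*(-6 + (-108)²)) - 1*(-28794) = (7 - 2*(-108)*(-6 + 11664)) + 28794 = (7 - 2*(-108)*11658) + 28794 = (7 + 2518128) + 28794 = 2518135 + 28794 = 2546929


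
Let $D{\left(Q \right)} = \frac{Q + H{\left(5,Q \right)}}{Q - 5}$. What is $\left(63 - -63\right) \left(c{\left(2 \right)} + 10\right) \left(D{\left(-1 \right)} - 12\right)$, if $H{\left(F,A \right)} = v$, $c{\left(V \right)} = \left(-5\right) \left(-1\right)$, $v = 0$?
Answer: $-22365$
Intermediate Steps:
$c{\left(V \right)} = 5$
$H{\left(F,A \right)} = 0$
$D{\left(Q \right)} = \frac{Q}{-5 + Q}$ ($D{\left(Q \right)} = \frac{Q + 0}{Q - 5} = \frac{Q}{-5 + Q}$)
$\left(63 - -63\right) \left(c{\left(2 \right)} + 10\right) \left(D{\left(-1 \right)} - 12\right) = \left(63 - -63\right) \left(5 + 10\right) \left(- \frac{1}{-5 - 1} - 12\right) = \left(63 + 63\right) 15 \left(- \frac{1}{-6} - 12\right) = 126 \cdot 15 \left(\left(-1\right) \left(- \frac{1}{6}\right) - 12\right) = 126 \cdot 15 \left(\frac{1}{6} - 12\right) = 126 \cdot 15 \left(- \frac{71}{6}\right) = 126 \left(- \frac{355}{2}\right) = -22365$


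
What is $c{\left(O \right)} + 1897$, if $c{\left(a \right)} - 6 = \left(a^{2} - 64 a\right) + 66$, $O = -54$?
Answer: $8341$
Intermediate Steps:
$c{\left(a \right)} = 72 + a^{2} - 64 a$ ($c{\left(a \right)} = 6 + \left(\left(a^{2} - 64 a\right) + 66\right) = 6 + \left(66 + a^{2} - 64 a\right) = 72 + a^{2} - 64 a$)
$c{\left(O \right)} + 1897 = \left(72 + \left(-54\right)^{2} - -3456\right) + 1897 = \left(72 + 2916 + 3456\right) + 1897 = 6444 + 1897 = 8341$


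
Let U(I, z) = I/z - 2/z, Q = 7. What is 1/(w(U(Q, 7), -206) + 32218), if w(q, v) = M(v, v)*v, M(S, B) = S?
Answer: 1/74654 ≈ 1.3395e-5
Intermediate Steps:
U(I, z) = -2/z + I/z
w(q, v) = v**2 (w(q, v) = v*v = v**2)
1/(w(U(Q, 7), -206) + 32218) = 1/((-206)**2 + 32218) = 1/(42436 + 32218) = 1/74654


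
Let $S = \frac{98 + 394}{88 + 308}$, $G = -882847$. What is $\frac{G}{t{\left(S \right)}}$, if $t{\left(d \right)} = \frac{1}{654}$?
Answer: $-577381938$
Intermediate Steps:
$S = \frac{41}{33}$ ($S = \frac{492}{396} = 492 \cdot \frac{1}{396} = \frac{41}{33} \approx 1.2424$)
$t{\left(d \right)} = \frac{1}{654}$
$\frac{G}{t{\left(S \right)}} = - 882847 \frac{1}{\frac{1}{654}} = \left(-882847\right) 654 = -577381938$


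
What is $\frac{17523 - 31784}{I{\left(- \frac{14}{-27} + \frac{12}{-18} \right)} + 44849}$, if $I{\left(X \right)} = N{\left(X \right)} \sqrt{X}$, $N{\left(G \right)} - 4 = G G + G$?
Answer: $- \frac{9177440228543223}{28861862230198411} + \frac{176154381936 i \sqrt{3}}{28861862230198411} \approx -0.31798 + 1.0571 \cdot 10^{-5} i$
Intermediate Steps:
$N{\left(G \right)} = 4 + G + G^{2}$ ($N{\left(G \right)} = 4 + \left(G G + G\right) = 4 + \left(G^{2} + G\right) = 4 + \left(G + G^{2}\right) = 4 + G + G^{2}$)
$I{\left(X \right)} = \sqrt{X} \left(4 + X + X^{2}\right)$ ($I{\left(X \right)} = \left(4 + X + X^{2}\right) \sqrt{X} = \sqrt{X} \left(4 + X + X^{2}\right)$)
$\frac{17523 - 31784}{I{\left(- \frac{14}{-27} + \frac{12}{-18} \right)} + 44849} = \frac{17523 - 31784}{\sqrt{- \frac{14}{-27} + \frac{12}{-18}} \left(4 + \left(- \frac{14}{-27} + \frac{12}{-18}\right) + \left(- \frac{14}{-27} + \frac{12}{-18}\right)^{2}\right) + 44849} = - \frac{14261}{\sqrt{\left(-14\right) \left(- \frac{1}{27}\right) + 12 \left(- \frac{1}{18}\right)} \left(4 + \left(\left(-14\right) \left(- \frac{1}{27}\right) + 12 \left(- \frac{1}{18}\right)\right) + \left(\left(-14\right) \left(- \frac{1}{27}\right) + 12 \left(- \frac{1}{18}\right)\right)^{2}\right) + 44849} = - \frac{14261}{\sqrt{\frac{14}{27} - \frac{2}{3}} \left(4 + \left(\frac{14}{27} - \frac{2}{3}\right) + \left(\frac{14}{27} - \frac{2}{3}\right)^{2}\right) + 44849} = - \frac{14261}{\sqrt{- \frac{4}{27}} \left(4 - \frac{4}{27} + \left(- \frac{4}{27}\right)^{2}\right) + 44849} = - \frac{14261}{\frac{2 i \sqrt{3}}{9} \left(4 - \frac{4}{27} + \frac{16}{729}\right) + 44849} = - \frac{14261}{\frac{2 i \sqrt{3}}{9} \cdot \frac{2824}{729} + 44849} = - \frac{14261}{\frac{5648 i \sqrt{3}}{6561} + 44849} = - \frac{14261}{44849 + \frac{5648 i \sqrt{3}}{6561}}$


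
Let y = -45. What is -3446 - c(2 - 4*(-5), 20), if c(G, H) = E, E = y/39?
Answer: -44783/13 ≈ -3444.8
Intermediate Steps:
E = -15/13 (E = -45/39 = -45*1/39 = -15/13 ≈ -1.1538)
c(G, H) = -15/13
-3446 - c(2 - 4*(-5), 20) = -3446 - 1*(-15/13) = -3446 + 15/13 = -44783/13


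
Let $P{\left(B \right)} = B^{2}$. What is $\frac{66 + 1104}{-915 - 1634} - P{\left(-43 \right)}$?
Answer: $- \frac{4714271}{2549} \approx -1849.5$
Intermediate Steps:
$\frac{66 + 1104}{-915 - 1634} - P{\left(-43 \right)} = \frac{66 + 1104}{-915 - 1634} - \left(-43\right)^{2} = \frac{1170}{-2549} - 1849 = 1170 \left(- \frac{1}{2549}\right) - 1849 = - \frac{1170}{2549} - 1849 = - \frac{4714271}{2549}$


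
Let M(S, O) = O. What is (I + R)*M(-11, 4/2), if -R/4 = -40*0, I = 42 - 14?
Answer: 56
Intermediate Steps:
I = 28
R = 0 (R = -(-160)*0 = -4*0 = 0)
(I + R)*M(-11, 4/2) = (28 + 0)*(4/2) = 28*(4*(1/2)) = 28*2 = 56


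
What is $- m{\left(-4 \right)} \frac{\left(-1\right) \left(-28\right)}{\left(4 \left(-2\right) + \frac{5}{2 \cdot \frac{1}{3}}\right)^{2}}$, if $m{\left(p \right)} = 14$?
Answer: $-1568$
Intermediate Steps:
$- m{\left(-4 \right)} \frac{\left(-1\right) \left(-28\right)}{\left(4 \left(-2\right) + \frac{5}{2 \cdot \frac{1}{3}}\right)^{2}} = \left(-1\right) 14 \frac{\left(-1\right) \left(-28\right)}{\left(4 \left(-2\right) + \frac{5}{2 \cdot \frac{1}{3}}\right)^{2}} = - 14 \frac{28}{\left(-8 + \frac{5}{2 \cdot \frac{1}{3}}\right)^{2}} = - 14 \frac{28}{\left(-8 + \frac{5}{\frac{2}{3}}\right)^{2}} = - 14 \frac{28}{\left(-8 + 5 \cdot \frac{3}{2}\right)^{2}} = - 14 \frac{28}{\left(-8 + \frac{15}{2}\right)^{2}} = - 14 \frac{28}{\left(- \frac{1}{2}\right)^{2}} = - 14 \cdot 28 \frac{1}{\frac{1}{4}} = - 14 \cdot 28 \cdot 4 = \left(-14\right) 112 = -1568$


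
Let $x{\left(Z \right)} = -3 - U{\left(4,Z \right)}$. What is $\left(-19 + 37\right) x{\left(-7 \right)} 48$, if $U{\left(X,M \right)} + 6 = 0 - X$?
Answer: $6048$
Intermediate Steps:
$U{\left(X,M \right)} = -6 - X$ ($U{\left(X,M \right)} = -6 + \left(0 - X\right) = -6 - X$)
$x{\left(Z \right)} = 7$ ($x{\left(Z \right)} = -3 - \left(-6 - 4\right) = -3 - -10 = -3 + 10 = 7$)
$\left(-19 + 37\right) x{\left(-7 \right)} 48 = \left(-19 + 37\right) 7 \cdot 48 = 18 \cdot 7 \cdot 48 = 126 \cdot 48 = 6048$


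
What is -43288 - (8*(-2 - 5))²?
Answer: -46424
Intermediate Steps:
-43288 - (8*(-2 - 5))² = -43288 - (8*(-7))² = -43288 - 1*(-56)² = -43288 - 1*3136 = -43288 - 3136 = -46424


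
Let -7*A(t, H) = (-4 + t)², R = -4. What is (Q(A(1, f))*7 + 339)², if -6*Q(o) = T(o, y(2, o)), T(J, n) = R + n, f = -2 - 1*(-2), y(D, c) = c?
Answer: 4289041/36 ≈ 1.1914e+5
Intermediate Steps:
f = 0 (f = -2 + 2 = 0)
T(J, n) = -4 + n
A(t, H) = -(-4 + t)²/7
Q(o) = ⅔ - o/6 (Q(o) = -(-4 + o)/6 = ⅔ - o/6)
(Q(A(1, f))*7 + 339)² = ((⅔ - (-1)*(-4 + 1)²/42)*7 + 339)² = ((⅔ - (-1)*(-3)²/42)*7 + 339)² = ((⅔ - (-1)*9/42)*7 + 339)² = ((⅔ - ⅙*(-9/7))*7 + 339)² = ((⅔ + 3/14)*7 + 339)² = ((37/42)*7 + 339)² = (37/6 + 339)² = (2071/6)² = 4289041/36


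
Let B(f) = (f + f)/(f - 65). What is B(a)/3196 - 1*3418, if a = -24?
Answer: -243057386/71111 ≈ -3418.0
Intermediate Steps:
B(f) = 2*f/(-65 + f) (B(f) = (2*f)/(-65 + f) = 2*f/(-65 + f))
B(a)/3196 - 1*3418 = (2*(-24)/(-65 - 24))/3196 - 1*3418 = (2*(-24)/(-89))*(1/3196) - 3418 = (2*(-24)*(-1/89))*(1/3196) - 3418 = (48/89)*(1/3196) - 3418 = 12/71111 - 3418 = -243057386/71111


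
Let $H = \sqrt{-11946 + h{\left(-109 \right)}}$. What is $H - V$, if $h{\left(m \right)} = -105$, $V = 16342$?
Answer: $-16342 + 3 i \sqrt{1339} \approx -16342.0 + 109.78 i$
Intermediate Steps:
$H = 3 i \sqrt{1339}$ ($H = \sqrt{-11946 - 105} = \sqrt{-12051} = 3 i \sqrt{1339} \approx 109.78 i$)
$H - V = 3 i \sqrt{1339} - 16342 = -16342 + 3 i \sqrt{1339}$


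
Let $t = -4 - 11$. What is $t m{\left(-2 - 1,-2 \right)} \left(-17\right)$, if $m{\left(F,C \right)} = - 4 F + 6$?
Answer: $4590$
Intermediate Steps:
$m{\left(F,C \right)} = 6 - 4 F$
$t = -15$ ($t = -4 - 11 = -15$)
$t m{\left(-2 - 1,-2 \right)} \left(-17\right) = - 15 \left(6 - 4 \left(-2 - 1\right)\right) \left(-17\right) = - 15 \left(6 - -12\right) \left(-17\right) = - 15 \left(6 + 12\right) \left(-17\right) = \left(-15\right) 18 \left(-17\right) = \left(-270\right) \left(-17\right) = 4590$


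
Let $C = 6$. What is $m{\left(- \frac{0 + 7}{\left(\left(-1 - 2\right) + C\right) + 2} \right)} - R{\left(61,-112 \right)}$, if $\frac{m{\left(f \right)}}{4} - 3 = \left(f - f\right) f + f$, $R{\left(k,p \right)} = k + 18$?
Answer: $- \frac{363}{5} \approx -72.6$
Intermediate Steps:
$R{\left(k,p \right)} = 18 + k$
$m{\left(f \right)} = 12 + 4 f$ ($m{\left(f \right)} = 12 + 4 \left(\left(f - f\right) f + f\right) = 12 + 4 \left(0 f + f\right) = 12 + 4 \left(0 + f\right) = 12 + 4 f$)
$m{\left(- \frac{0 + 7}{\left(\left(-1 - 2\right) + C\right) + 2} \right)} - R{\left(61,-112 \right)} = \left(12 + 4 \left(- \frac{0 + 7}{\left(\left(-1 - 2\right) + 6\right) + 2}\right)\right) - \left(18 + 61\right) = \left(12 + 4 \left(- \frac{7}{\left(-3 + 6\right) + 2}\right)\right) - 79 = \left(12 + 4 \left(- \frac{7}{3 + 2}\right)\right) - 79 = \left(12 + 4 \left(- \frac{7}{5}\right)\right) - 79 = \left(12 - \frac{28}{5}\right) - 79 = \frac{32}{5} - 79 = - \frac{363}{5}$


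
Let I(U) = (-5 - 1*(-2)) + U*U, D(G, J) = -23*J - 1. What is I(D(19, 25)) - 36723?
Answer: 295050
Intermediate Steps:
D(G, J) = -1 - 23*J
I(U) = -3 + U² (I(U) = (-5 + 2) + U² = -3 + U²)
I(D(19, 25)) - 36723 = (-3 + (-1 - 23*25)²) - 36723 = (-3 + (-1 - 575)²) - 36723 = (-3 + (-576)²) - 36723 = (-3 + 331776) - 36723 = 331773 - 36723 = 295050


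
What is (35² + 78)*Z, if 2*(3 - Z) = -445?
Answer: 587653/2 ≈ 2.9383e+5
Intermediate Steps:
Z = 451/2 (Z = 3 - ½*(-445) = 3 + 445/2 = 451/2 ≈ 225.50)
(35² + 78)*Z = (35² + 78)*(451/2) = (1225 + 78)*(451/2) = 1303*(451/2) = 587653/2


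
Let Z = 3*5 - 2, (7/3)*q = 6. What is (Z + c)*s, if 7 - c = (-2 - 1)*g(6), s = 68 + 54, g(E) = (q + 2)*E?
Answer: 87352/7 ≈ 12479.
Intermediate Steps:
q = 18/7 (q = (3/7)*6 = 18/7 ≈ 2.5714)
g(E) = 32*E/7 (g(E) = (18/7 + 2)*E = 32*E/7)
Z = 13 (Z = 15 - 2 = 13)
s = 122
c = 625/7 (c = 7 - (-2 - 1)*(32/7)*6 = 7 - (-3)*192/7 = 7 - 1*(-576/7) = 7 + 576/7 = 625/7 ≈ 89.286)
(Z + c)*s = (13 + 625/7)*122 = (716/7)*122 = 87352/7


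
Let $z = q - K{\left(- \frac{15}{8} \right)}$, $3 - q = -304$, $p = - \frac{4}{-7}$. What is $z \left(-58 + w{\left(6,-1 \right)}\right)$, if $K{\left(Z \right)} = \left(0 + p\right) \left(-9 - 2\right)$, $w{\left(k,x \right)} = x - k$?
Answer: $- \frac{142545}{7} \approx -20364.0$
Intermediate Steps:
$p = \frac{4}{7}$ ($p = \left(-4\right) \left(- \frac{1}{7}\right) = \frac{4}{7} \approx 0.57143$)
$q = 307$ ($q = 3 - -304 = 3 + 304 = 307$)
$K{\left(Z \right)} = - \frac{44}{7}$ ($K{\left(Z \right)} = \left(0 + \frac{4}{7}\right) \left(-9 - 2\right) = \frac{4}{7} \left(-11\right) = - \frac{44}{7}$)
$z = \frac{2193}{7}$ ($z = 307 - - \frac{44}{7} = 307 + \frac{44}{7} = \frac{2193}{7} \approx 313.29$)
$z \left(-58 + w{\left(6,-1 \right)}\right) = \frac{2193 \left(-58 - 7\right)}{7} = \frac{2193}{7} \left(-65\right) = - \frac{142545}{7}$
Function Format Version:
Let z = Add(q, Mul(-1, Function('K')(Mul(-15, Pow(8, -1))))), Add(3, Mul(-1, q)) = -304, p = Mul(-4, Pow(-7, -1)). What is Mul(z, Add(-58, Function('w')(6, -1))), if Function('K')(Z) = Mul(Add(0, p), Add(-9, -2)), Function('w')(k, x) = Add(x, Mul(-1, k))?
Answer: Rational(-142545, 7) ≈ -20364.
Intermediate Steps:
p = Rational(4, 7) (p = Mul(-4, Rational(-1, 7)) = Rational(4, 7) ≈ 0.57143)
q = 307 (q = Add(3, Mul(-1, -304)) = Add(3, 304) = 307)
Function('K')(Z) = Rational(-44, 7) (Function('K')(Z) = Mul(Add(0, Rational(4, 7)), Add(-9, -2)) = Mul(Rational(4, 7), -11) = Rational(-44, 7))
z = Rational(2193, 7) (z = Add(307, Mul(-1, Rational(-44, 7))) = Add(307, Rational(44, 7)) = Rational(2193, 7) ≈ 313.29)
Mul(z, Add(-58, Function('w')(6, -1))) = Mul(Rational(2193, 7), Add(-58, Add(-1, Mul(-1, 6)))) = Mul(Rational(2193, 7), Add(-58, Add(-1, -6))) = Mul(Rational(2193, 7), Add(-58, -7)) = Mul(Rational(2193, 7), -65) = Rational(-142545, 7)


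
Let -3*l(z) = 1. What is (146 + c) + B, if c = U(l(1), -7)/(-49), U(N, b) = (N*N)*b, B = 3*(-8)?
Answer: 7687/63 ≈ 122.02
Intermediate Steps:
l(z) = -⅓ (l(z) = -⅓*1 = -⅓)
B = -24
U(N, b) = b*N² (U(N, b) = N²*b = b*N²)
c = 1/63 (c = -7*(-⅓)²/(-49) = -7*⅑*(-1/49) = -7/9*(-1/49) = 1/63 ≈ 0.015873)
(146 + c) + B = (146 + 1/63) - 24 = 9199/63 - 24 = 7687/63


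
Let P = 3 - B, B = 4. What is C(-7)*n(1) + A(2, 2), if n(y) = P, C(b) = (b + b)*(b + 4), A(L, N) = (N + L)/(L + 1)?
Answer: -122/3 ≈ -40.667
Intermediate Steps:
A(L, N) = (L + N)/(1 + L)
C(b) = 2*b*(4 + b) (C(b) = (2*b)*(4 + b) = 2*b*(4 + b))
P = -1 (P = 3 - 1*4 = 3 - 4 = -1)
n(y) = -1
C(-7)*n(1) + A(2, 2) = (2*(-7)*(4 - 7))*(-1) + (2 + 2)/(1 + 2) = (2*(-7)*(-3))*(-1) + 4/3 = 42*(-1) + (⅓)*4 = -42 + 4/3 = -122/3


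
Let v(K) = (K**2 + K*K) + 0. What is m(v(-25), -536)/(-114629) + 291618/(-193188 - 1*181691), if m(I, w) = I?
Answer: -33896478472/42972004891 ≈ -0.78880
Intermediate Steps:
v(K) = 2*K**2 (v(K) = (K**2 + K**2) + 0 = 2*K**2 + 0 = 2*K**2)
m(v(-25), -536)/(-114629) + 291618/(-193188 - 1*181691) = (2*(-25)**2)/(-114629) + 291618/(-193188 - 1*181691) = (2*625)*(-1/114629) + 291618/(-193188 - 181691) = 1250*(-1/114629) + 291618/(-374879) = -1250/114629 + 291618*(-1/374879) = -1250/114629 - 291618/374879 = -33896478472/42972004891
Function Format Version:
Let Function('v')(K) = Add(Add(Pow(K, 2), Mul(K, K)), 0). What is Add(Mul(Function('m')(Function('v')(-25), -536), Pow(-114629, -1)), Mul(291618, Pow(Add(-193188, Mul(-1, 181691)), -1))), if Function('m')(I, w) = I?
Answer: Rational(-33896478472, 42972004891) ≈ -0.78880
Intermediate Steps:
Function('v')(K) = Mul(2, Pow(K, 2)) (Function('v')(K) = Add(Add(Pow(K, 2), Pow(K, 2)), 0) = Add(Mul(2, Pow(K, 2)), 0) = Mul(2, Pow(K, 2)))
Add(Mul(Function('m')(Function('v')(-25), -536), Pow(-114629, -1)), Mul(291618, Pow(Add(-193188, Mul(-1, 181691)), -1))) = Add(Mul(Mul(2, Pow(-25, 2)), Pow(-114629, -1)), Mul(291618, Pow(Add(-193188, Mul(-1, 181691)), -1))) = Add(Mul(Mul(2, 625), Rational(-1, 114629)), Mul(291618, Pow(Add(-193188, -181691), -1))) = Add(Mul(1250, Rational(-1, 114629)), Mul(291618, Pow(-374879, -1))) = Add(Rational(-1250, 114629), Mul(291618, Rational(-1, 374879))) = Add(Rational(-1250, 114629), Rational(-291618, 374879)) = Rational(-33896478472, 42972004891)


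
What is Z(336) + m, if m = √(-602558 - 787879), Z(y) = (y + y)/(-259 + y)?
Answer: 96/11 + 3*I*√154493 ≈ 8.7273 + 1179.2*I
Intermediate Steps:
Z(y) = 2*y/(-259 + y) (Z(y) = (2*y)/(-259 + y) = 2*y/(-259 + y))
m = 3*I*√154493 (m = √(-1390437) = 3*I*√154493 ≈ 1179.2*I)
Z(336) + m = 2*336/(-259 + 336) + 3*I*√154493 = 2*336/77 + 3*I*√154493 = 2*336*(1/77) + 3*I*√154493 = 96/11 + 3*I*√154493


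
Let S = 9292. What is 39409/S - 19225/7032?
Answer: 24621347/16335336 ≈ 1.5072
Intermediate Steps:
39409/S - 19225/7032 = 39409/9292 - 19225/7032 = 24621347/16335336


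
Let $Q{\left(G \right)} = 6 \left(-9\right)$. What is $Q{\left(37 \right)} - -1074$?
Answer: $1020$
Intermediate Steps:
$Q{\left(G \right)} = -54$
$Q{\left(37 \right)} - -1074 = -54 - -1074 = -54 + 1074 = 1020$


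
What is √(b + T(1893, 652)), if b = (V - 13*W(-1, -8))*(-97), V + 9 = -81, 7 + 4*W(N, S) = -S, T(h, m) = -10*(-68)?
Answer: √38901/2 ≈ 98.617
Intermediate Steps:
T(h, m) = 680
W(N, S) = -7/4 - S/4 (W(N, S) = -7/4 + (-S)/4 = -7/4 - S/4)
V = -90 (V = -9 - 81 = -90)
b = 36181/4 (b = (-90 - 13*(-7/4 - ¼*(-8)))*(-97) = (-90 - 13*(-7/4 + 2))*(-97) = (-90 - 13*¼)*(-97) = (-90 - 13/4)*(-97) = -373/4*(-97) = 36181/4 ≈ 9045.3)
√(b + T(1893, 652)) = √(36181/4 + 680) = √(38901/4) = √38901/2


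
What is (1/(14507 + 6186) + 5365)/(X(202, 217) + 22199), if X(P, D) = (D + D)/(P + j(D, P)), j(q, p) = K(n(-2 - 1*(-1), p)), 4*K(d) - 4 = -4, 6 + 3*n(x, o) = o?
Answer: 5606406273/23200122494 ≈ 0.24165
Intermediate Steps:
n(x, o) = -2 + o/3
K(d) = 0 (K(d) = 1 + (¼)*(-4) = 1 - 1 = 0)
j(q, p) = 0
X(P, D) = 2*D/P (X(P, D) = (D + D)/(P + 0) = (2*D)/P = 2*D/P)
(1/(14507 + 6186) + 5365)/(X(202, 217) + 22199) = (1/(14507 + 6186) + 5365)/(2*217/202 + 22199) = (1/20693 + 5365)/(2*217*(1/202) + 22199) = (1/20693 + 5365)/(217/101 + 22199) = 111017946/(20693*(2242316/101)) = (111017946/20693)*(101/2242316) = 5606406273/23200122494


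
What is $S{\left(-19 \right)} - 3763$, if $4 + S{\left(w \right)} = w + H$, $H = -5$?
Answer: $-3791$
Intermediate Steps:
$S{\left(w \right)} = -9 + w$ ($S{\left(w \right)} = -4 + \left(w - 5\right) = -4 + \left(-5 + w\right) = -9 + w$)
$S{\left(-19 \right)} - 3763 = \left(-9 - 19\right) - 3763 = -28 - 3763 = -3791$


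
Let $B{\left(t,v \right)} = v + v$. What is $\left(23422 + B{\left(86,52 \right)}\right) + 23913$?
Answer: $47439$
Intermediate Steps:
$B{\left(t,v \right)} = 2 v$
$\left(23422 + B{\left(86,52 \right)}\right) + 23913 = \left(23422 + 2 \cdot 52\right) + 23913 = \left(23422 + 104\right) + 23913 = 23526 + 23913 = 47439$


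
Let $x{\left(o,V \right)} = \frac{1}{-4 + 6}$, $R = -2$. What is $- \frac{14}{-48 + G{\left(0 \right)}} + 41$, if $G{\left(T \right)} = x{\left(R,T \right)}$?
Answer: $\frac{3923}{95} \approx 41.295$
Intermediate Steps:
$x{\left(o,V \right)} = \frac{1}{2}$
$G{\left(T \right)} = \frac{1}{2}$
$- \frac{14}{-48 + G{\left(0 \right)}} + 41 = - \frac{14}{-48 + \frac{1}{2}} + 41 = - \frac{14}{- \frac{95}{2}} + 41 = \left(-14\right) \left(- \frac{2}{95}\right) + 41 = \frac{28}{95} + 41 = \frac{3923}{95}$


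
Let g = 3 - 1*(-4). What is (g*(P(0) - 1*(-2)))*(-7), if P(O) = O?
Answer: -98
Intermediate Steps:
g = 7 (g = 3 + 4 = 7)
(g*(P(0) - 1*(-2)))*(-7) = (7*(0 - 1*(-2)))*(-7) = (7*(0 + 2))*(-7) = (7*2)*(-7) = 14*(-7) = -98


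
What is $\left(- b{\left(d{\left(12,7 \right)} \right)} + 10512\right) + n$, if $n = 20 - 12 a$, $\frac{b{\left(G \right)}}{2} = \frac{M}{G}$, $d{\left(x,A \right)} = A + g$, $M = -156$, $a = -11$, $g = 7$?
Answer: $\frac{74804}{7} \approx 10686.0$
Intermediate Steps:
$d{\left(x,A \right)} = 7 + A$ ($d{\left(x,A \right)} = A + 7 = 7 + A$)
$b{\left(G \right)} = - \frac{312}{G}$ ($b{\left(G \right)} = 2 \left(- \frac{156}{G}\right) = - \frac{312}{G}$)
$n = 152$ ($n = 20 - -132 = 20 + 132 = 152$)
$\left(- b{\left(d{\left(12,7 \right)} \right)} + 10512\right) + n = \left(- \frac{-312}{7 + 7} + 10512\right) + 152 = \left(- \frac{-312}{14} + 10512\right) + 152 = \left(\left(-1\right) \left(- \frac{156}{7}\right) + 10512\right) + 152 = \left(\frac{156}{7} + 10512\right) + 152 = \frac{73740}{7} + 152 = \frac{74804}{7}$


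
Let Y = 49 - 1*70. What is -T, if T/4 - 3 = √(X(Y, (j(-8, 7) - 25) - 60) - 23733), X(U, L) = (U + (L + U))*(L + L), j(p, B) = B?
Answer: -12 - 12*I*√557 ≈ -12.0 - 283.21*I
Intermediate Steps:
Y = -21 (Y = 49 - 70 = -21)
X(U, L) = 2*L*(L + 2*U) (X(U, L) = (L + 2*U)*(2*L) = 2*L*(L + 2*U))
T = 12 + 12*I*√557 (T = 12 + 4*√(2*((7 - 25) - 60)*(((7 - 25) - 60) + 2*(-21)) - 23733) = 12 + 4*√(2*(-18 - 60)*((-18 - 60) - 42) - 23733) = 12 + 4*√(2*(-78)*(-78 - 42) - 23733) = 12 + 4*√(2*(-78)*(-120) - 23733) = 12 + 4*√(18720 - 23733) = 12 + 4*√(-5013) = 12 + 4*(3*I*√557) = 12 + 12*I*√557 ≈ 12.0 + 283.21*I)
-T = -(12 + 12*I*√557) = -12 - 12*I*√557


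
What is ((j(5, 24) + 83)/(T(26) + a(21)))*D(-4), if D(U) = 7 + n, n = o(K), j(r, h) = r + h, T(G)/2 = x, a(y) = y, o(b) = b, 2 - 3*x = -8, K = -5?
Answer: 672/83 ≈ 8.0964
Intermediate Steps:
x = 10/3 (x = 2/3 - 1/3*(-8) = 2/3 + 8/3 = 10/3 ≈ 3.3333)
T(G) = 20/3 (T(G) = 2*(10/3) = 20/3)
j(r, h) = h + r
n = -5
D(U) = 2 (D(U) = 7 - 5 = 2)
((j(5, 24) + 83)/(T(26) + a(21)))*D(-4) = (((24 + 5) + 83)/(20/3 + 21))*2 = ((29 + 83)/(83/3))*2 = (112*(3/83))*2 = (336/83)*2 = 672/83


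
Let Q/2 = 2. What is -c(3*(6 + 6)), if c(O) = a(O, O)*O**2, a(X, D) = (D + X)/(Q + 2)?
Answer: -15552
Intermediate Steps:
Q = 4 (Q = 2*2 = 4)
a(X, D) = D/6 + X/6 (a(X, D) = (D + X)/(4 + 2) = (D + X)/6 = (D + X)*(1/6) = D/6 + X/6)
c(O) = O**3/3 (c(O) = (O/6 + O/6)*O**2 = (O/3)*O**2 = O**3/3)
-c(3*(6 + 6)) = -(3*(6 + 6))**3/3 = -(3*12)**3/3 = -36**3/3 = -46656/3 = -1*15552 = -15552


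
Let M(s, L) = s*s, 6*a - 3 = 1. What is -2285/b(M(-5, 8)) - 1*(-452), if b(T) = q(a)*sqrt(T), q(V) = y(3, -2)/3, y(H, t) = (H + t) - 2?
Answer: 1823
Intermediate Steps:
y(H, t) = -2 + H + t
a = 2/3 (a = 1/2 + (1/6)*1 = 1/2 + 1/6 = 2/3 ≈ 0.66667)
M(s, L) = s**2
q(V) = -1/3 (q(V) = (-2 + 3 - 2)/3 = -1*1/3 = -1/3)
b(T) = -sqrt(T)/3
-2285/b(M(-5, 8)) - 1*(-452) = -2285/((-sqrt((-5)**2)/3)) - 1*(-452) = -2285/((-sqrt(25)/3)) + 452 = -2285/((-1/3*5)) + 452 = -2285/(-5/3) + 452 = -2285*(-3/5) + 452 = 1371 + 452 = 1823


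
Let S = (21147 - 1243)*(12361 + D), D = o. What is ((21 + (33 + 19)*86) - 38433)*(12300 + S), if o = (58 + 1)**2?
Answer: -10702350023920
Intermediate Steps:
o = 3481 (o = 59**2 = 3481)
D = 3481
S = 315319168 (S = (21147 - 1243)*(12361 + 3481) = 19904*15842 = 315319168)
((21 + (33 + 19)*86) - 38433)*(12300 + S) = ((21 + (33 + 19)*86) - 38433)*(12300 + 315319168) = ((21 + 52*86) - 38433)*315331468 = ((21 + 4472) - 38433)*315331468 = (4493 - 38433)*315331468 = -33940*315331468 = -10702350023920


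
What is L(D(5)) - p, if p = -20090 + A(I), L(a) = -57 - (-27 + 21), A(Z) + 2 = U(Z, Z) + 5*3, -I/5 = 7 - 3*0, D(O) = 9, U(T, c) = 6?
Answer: 20020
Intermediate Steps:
I = -35 (I = -5*(7 - 3*0) = -5*(7 + 0) = -5*7 = -35)
A(Z) = 19 (A(Z) = -2 + (6 + 5*3) = -2 + (6 + 15) = -2 + 21 = 19)
L(a) = -51 (L(a) = -57 - 1*(-6) = -57 + 6 = -51)
p = -20071 (p = -20090 + 19 = -20071)
L(D(5)) - p = -51 - 1*(-20071) = -51 + 20071 = 20020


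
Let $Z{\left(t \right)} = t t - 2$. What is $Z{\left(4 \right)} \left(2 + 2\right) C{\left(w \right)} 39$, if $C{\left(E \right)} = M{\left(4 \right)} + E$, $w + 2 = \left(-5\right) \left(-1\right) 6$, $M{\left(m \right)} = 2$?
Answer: $65520$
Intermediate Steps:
$Z{\left(t \right)} = -2 + t^{2}$ ($Z{\left(t \right)} = t^{2} - 2 = -2 + t^{2}$)
$w = 28$ ($w = -2 + \left(-5\right) \left(-1\right) 6 = -2 + 5 \cdot 6 = -2 + 30 = 28$)
$C{\left(E \right)} = 2 + E$
$Z{\left(4 \right)} \left(2 + 2\right) C{\left(w \right)} 39 = \left(-2 + 4^{2}\right) \left(2 + 2\right) \left(2 + 28\right) 39 = \left(-2 + 16\right) 4 \cdot 30 \cdot 39 = 14 \cdot 4 \cdot 30 \cdot 39 = 56 \cdot 30 \cdot 39 = 1680 \cdot 39 = 65520$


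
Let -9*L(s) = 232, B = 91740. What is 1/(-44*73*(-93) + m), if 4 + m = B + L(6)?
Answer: 9/3513836 ≈ 2.5613e-6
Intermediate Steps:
L(s) = -232/9 (L(s) = -⅑*232 = -232/9)
m = 825392/9 (m = -4 + (91740 - 232/9) = -4 + 825428/9 = 825392/9 ≈ 91710.)
1/(-44*73*(-93) + m) = 1/(-44*73*(-93) + 825392/9) = 1/(-3212*(-93) + 825392/9) = 1/(298716 + 825392/9) = 1/(3513836/9) = 9/3513836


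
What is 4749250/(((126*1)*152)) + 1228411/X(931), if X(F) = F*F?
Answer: 15563876717/62406792 ≈ 249.39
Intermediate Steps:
X(F) = F²
4749250/(((126*1)*152)) + 1228411/X(931) = 4749250/(((126*1)*152)) + 1228411/(931²) = 4749250/((126*152)) + 1228411/866761 = 4749250/19152 + 1228411*(1/866761) = 4749250*(1/19152) + 1228411/866761 = 2374625/9576 + 1228411/866761 = 15563876717/62406792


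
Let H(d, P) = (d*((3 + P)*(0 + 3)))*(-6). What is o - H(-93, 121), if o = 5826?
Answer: -201750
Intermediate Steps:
H(d, P) = -6*d*(9 + 3*P) (H(d, P) = (d*((3 + P)*3))*(-6) = (d*(9 + 3*P))*(-6) = -6*d*(9 + 3*P))
o - H(-93, 121) = 5826 - (-18)*(-93)*(3 + 121) = 5826 - (-18)*(-93)*124 = 5826 - 1*207576 = 5826 - 207576 = -201750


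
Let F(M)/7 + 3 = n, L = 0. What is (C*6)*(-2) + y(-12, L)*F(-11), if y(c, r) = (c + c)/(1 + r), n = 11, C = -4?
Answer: -1296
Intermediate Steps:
F(M) = 56 (F(M) = -21 + 7*11 = -21 + 77 = 56)
y(c, r) = 2*c/(1 + r) (y(c, r) = (2*c)/(1 + r) = 2*c/(1 + r))
(C*6)*(-2) + y(-12, L)*F(-11) = -4*6*(-2) + (2*(-12)/(1 + 0))*56 = -24*(-2) + (2*(-12)/1)*56 = 48 + (2*(-12)*1)*56 = 48 - 24*56 = 48 - 1344 = -1296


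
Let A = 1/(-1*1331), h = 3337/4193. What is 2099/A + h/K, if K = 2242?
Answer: -26263400997577/9400706 ≈ -2.7938e+6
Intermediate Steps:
h = 3337/4193 (h = 3337*(1/4193) = 3337/4193 ≈ 0.79585)
A = -1/1331 (A = 1/(-1331) = -1/1331 ≈ -0.00075131)
2099/A + h/K = 2099/(-1/1331) + (3337/4193)/2242 = 2099*(-1331) + (3337/4193)*(1/2242) = -2793769 + 3337/9400706 = -26263400997577/9400706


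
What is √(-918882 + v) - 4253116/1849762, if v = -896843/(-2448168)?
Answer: -2126558/924881 + I*√1376835368353471986/1224084 ≈ -2.2993 + 958.58*I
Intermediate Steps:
v = 896843/2448168 (v = -896843*(-1/2448168) = 896843/2448168 ≈ 0.36633)
√(-918882 + v) - 4253116/1849762 = √(-918882 + 896843/2448168) - 4253116/1849762 = √(-2249576611333/2448168) - 4253116*1/1849762 = I*√1376835368353471986/1224084 - 2126558/924881 = -2126558/924881 + I*√1376835368353471986/1224084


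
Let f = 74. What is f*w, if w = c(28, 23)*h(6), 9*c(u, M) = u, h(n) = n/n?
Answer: 2072/9 ≈ 230.22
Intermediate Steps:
h(n) = 1
c(u, M) = u/9
w = 28/9 (w = ((⅑)*28)*1 = (28/9)*1 = 28/9 ≈ 3.1111)
f*w = 74*(28/9) = 2072/9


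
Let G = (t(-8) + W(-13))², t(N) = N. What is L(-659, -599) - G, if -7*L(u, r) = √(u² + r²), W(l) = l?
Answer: -441 - √793082/7 ≈ -568.22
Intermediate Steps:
L(u, r) = -√(r² + u²)/7 (L(u, r) = -√(u² + r²)/7 = -√(r² + u²)/7)
G = 441 (G = (-8 - 13)² = (-21)² = 441)
L(-659, -599) - G = -√((-599)² + (-659)²)/7 - 1*441 = -√(358801 + 434281)/7 - 441 = -√793082/7 - 441 = -441 - √793082/7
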